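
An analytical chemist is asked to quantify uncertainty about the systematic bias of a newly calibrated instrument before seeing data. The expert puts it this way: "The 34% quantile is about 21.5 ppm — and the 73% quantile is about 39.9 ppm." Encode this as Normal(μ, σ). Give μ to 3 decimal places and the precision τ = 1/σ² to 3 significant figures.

μ = 28.902, τ = 0.0031

For Normal(μ,σ), the p-quantile is μ + z_p·σ. Here z_{0.34} = -0.4125, z_{0.73} = 0.6128.
So 21.5 = μ − 0.4125σ and 39.9 = μ + 0.6128σ.
Subtracting: σ = (39.9 − 21.5)/(0.6128 − (-0.4125)) = 17.946.
Then μ = 21.5 − (-0.4125)·17.946 = 28.902.
Precision τ = 1/σ² = 1/17.95² = 0.0031.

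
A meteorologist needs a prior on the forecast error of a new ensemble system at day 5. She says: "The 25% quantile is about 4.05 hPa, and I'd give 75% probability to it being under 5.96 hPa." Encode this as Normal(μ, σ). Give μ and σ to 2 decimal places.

The p-quantile of Normal(μ,σ) is μ + z_p·σ, with z_{0.25} = -0.6745 and z_{0.75} = 0.6745.
Eliminate σ: μ = (z₂·x₁ − z₁·x₂)/(z₂ − z₁) = (0.6745·4.05 − (-0.6745)·5.96)/1.349 = 5.00.
Then σ = (x₂ − x₁)/(z₂ − z₁) = (5.96 − 4.05)/1.349 = 1.42.

μ = 5.00, σ = 1.42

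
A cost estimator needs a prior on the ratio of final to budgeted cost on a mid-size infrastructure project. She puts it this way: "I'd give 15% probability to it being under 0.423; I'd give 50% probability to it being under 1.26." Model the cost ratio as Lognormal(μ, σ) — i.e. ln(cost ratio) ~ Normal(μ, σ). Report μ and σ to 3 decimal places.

μ ≈ 0.231, σ ≈ 1.053

If T ~ Lognormal(μ,σ) then ln T ~ Normal(μ,σ), so the p-quantile of ln T is μ + z_p·σ.
ln(0.423) = -0.8604 and ln(1.26) = 0.2311; z_{0.15} = -1.036, z_{0.5} = 0.
σ = (0.2311 − -0.8604)/(0 − (-1.036)) = 1.053.
μ = -0.8604 − (-1.036)·1.053 = 0.231.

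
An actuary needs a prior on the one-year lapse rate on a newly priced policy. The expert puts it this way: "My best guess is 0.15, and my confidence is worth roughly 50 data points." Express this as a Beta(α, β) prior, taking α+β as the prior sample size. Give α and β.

α = 7.5, β = 42.5

Under the effective-sample-size interpretation, Beta(α, β) has prior mean α/(α+β) and prior sample size α+β.
So α+β = 50 and α/(α+β) = 0.15, giving α = 0.15·50 = 7.5 and β = 50 − 7.5 = 42.5.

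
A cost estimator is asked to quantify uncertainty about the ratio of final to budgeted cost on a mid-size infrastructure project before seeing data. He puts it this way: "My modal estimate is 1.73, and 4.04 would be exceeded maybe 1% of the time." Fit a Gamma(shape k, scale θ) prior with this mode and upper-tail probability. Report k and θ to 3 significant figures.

k ≈ 7.62, θ ≈ 0.261

Gamma(k,θ) with k>1 has mode (k−1)θ, so θ = 1.73/(k−1).
Need P(X < 4.04) = 0.99 with θ tied to k this way. Start at k = 2, θ = 1.73: P(X<4.04) ≈ 0.677.
Too low — raise k to concentrate. Iterating converges to k ≈ 7.62.
Then θ = 1.73/(7.62−1) ≈ 0.261.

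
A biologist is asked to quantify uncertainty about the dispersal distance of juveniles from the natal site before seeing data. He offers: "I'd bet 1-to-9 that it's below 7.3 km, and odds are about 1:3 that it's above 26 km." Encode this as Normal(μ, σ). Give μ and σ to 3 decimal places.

The p-quantile of Normal(μ,σ) is μ + z_p·σ, with z_{0.1} = -1.282 and z_{0.75} = 0.6745.
Eliminate σ: μ = (z₂·x₁ − z₁·x₂)/(z₂ − z₁) = (0.6745·7.3 − (-1.282)·26)/1.956 = 19.552.
Then σ = (x₂ − x₁)/(z₂ − z₁) = (26 − 7.3)/1.956 = 9.560.

μ = 19.552, σ = 9.560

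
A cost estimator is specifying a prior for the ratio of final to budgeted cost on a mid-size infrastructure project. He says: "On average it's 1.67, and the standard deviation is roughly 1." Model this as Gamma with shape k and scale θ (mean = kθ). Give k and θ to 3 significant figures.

k ≈ 2.79, θ ≈ 0.599

For Gamma(k, scale θ): mean = kθ, variance = kθ², so CV = 1/√k.
CV = SD/mean = 1/1.67 = 0.5988, hence k = 1/CV² = 2.79.
Then θ = mean/k = 1.67/2.79 = 0.599.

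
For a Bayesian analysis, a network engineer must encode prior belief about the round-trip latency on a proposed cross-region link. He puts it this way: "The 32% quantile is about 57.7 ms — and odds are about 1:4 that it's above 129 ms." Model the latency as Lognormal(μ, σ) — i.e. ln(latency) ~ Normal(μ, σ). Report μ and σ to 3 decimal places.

μ ≈ 4.343, σ ≈ 0.614

If T ~ Lognormal(μ,σ) then ln T ~ Normal(μ,σ), so the p-quantile of ln T is μ + z_p·σ.
ln(57.7) = 4.055 and ln(129) = 4.86; z_{0.32} = -0.4677, z_{0.8} = 0.8416.
σ = (4.86 − 4.055)/(0.8416 − (-0.4677)) = 0.614.
μ = 4.055 − (-0.4677)·0.614 = 4.343.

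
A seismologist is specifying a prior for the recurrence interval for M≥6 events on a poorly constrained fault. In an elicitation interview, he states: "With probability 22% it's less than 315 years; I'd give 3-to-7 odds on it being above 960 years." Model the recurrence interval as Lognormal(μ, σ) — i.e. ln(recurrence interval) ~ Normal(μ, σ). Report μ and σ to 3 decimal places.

If T ~ Lognormal(μ,σ) then ln T ~ Normal(μ,σ), so the p-quantile of ln T is μ + z_p·σ.
ln(315) = 5.753 and ln(960) = 6.867; z_{0.22} = -0.7722, z_{0.7} = 0.5244.
σ = (6.867 − 5.753)/(0.5244 − (-0.7722)) = 0.859.
μ = 5.753 − (-0.7722)·0.859 = 6.416.

μ ≈ 6.416, σ ≈ 0.859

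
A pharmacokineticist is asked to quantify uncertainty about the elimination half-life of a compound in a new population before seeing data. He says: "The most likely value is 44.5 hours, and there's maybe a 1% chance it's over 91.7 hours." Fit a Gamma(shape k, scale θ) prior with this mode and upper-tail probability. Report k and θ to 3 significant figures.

Gamma(k,θ) with k>1 has mode (k−1)θ, so θ = 44.5/(k−1).
Need P(X < 91.7) = 0.99 with θ tied to k this way. Start at k = 2, θ = 44.5: P(X<91.7) ≈ 0.610.
Too low — raise k to concentrate. Iterating converges to k ≈ 10.3.
Then θ = 44.5/(10.3−1) ≈ 4.76.

k ≈ 10.3, θ ≈ 4.76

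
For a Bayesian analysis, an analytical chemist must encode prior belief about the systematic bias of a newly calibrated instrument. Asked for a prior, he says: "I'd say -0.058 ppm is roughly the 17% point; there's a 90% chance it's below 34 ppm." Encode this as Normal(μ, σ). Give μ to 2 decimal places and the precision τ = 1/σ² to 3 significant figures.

μ = 14.48, τ = 0.00431

The p-quantile of Normal(μ,σ) is μ + z_p·σ, with z_{0.17} = -0.9542 and z_{0.9} = 1.282.
Eliminate σ: μ = (z₂·x₁ − z₁·x₂)/(z₂ − z₁) = (1.282·-0.058 − (-0.9542)·34)/2.236 = 14.48.
Then σ = (x₂ − x₁)/(z₂ − z₁) = (34 − -0.058)/2.236 = 15.23.
Precision τ = 1/σ² = 1/15.23² = 0.00431.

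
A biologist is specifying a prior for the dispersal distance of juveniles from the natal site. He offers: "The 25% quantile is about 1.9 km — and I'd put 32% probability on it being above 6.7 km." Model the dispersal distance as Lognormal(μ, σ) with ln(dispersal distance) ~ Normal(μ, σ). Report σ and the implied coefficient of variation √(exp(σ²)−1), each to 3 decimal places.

If T ~ Lognormal(μ,σ) then ln T ~ Normal(μ,σ), so the p-quantile of ln T is μ + z_p·σ.
ln(1.9) = 0.6419 and ln(6.7) = 1.902; z_{0.25} = -0.6745, z_{0.68} = 0.4677.
σ = (1.902 − 0.6419)/(0.4677 − (-0.6745)) = 1.103.
μ = 0.6419 − (-0.6745)·1.103 = 1.386.
CV = √(exp(σ²)−1) = √(exp(1.2174)−1) = 1.542.

σ ≈ 1.103, CV ≈ 1.542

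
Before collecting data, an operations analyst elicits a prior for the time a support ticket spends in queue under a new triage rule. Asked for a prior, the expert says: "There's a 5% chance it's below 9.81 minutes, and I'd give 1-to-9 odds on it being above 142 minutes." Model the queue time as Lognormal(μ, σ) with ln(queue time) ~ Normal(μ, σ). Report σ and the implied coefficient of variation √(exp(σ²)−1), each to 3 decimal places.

If T ~ Lognormal(μ,σ) then ln T ~ Normal(μ,σ), so the p-quantile of ln T is μ + z_p·σ.
ln(9.81) = 2.283 and ln(142) = 4.956; z_{0.05} = -1.645, z_{0.9} = 1.282.
σ = (4.956 − 2.283)/(1.282 − (-1.645)) = 0.913.
μ = 2.283 − (-1.645)·0.913 = 3.786.
CV = √(exp(σ²)−1) = √(exp(0.8340)−1) = 1.141.

σ ≈ 0.913, CV ≈ 1.141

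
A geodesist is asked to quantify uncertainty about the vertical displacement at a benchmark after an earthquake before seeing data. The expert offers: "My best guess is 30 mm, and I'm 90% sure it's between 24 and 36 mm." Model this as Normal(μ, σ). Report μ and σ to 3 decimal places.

μ = 30.000, σ = 3.648

A symmetric 90% interval runs μ ± z·σ with z = 1.645.
Half-width = 6, so σ = 6/1.645 = 3.648.
μ is the stated best guess, 30.000.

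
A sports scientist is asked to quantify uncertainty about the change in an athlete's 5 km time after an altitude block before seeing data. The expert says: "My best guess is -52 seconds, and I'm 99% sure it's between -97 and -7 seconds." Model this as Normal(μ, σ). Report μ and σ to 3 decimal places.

μ = -52.000, σ = 17.470

A symmetric 99% interval runs μ ± z·σ with z = 2.576.
Half-width = 45, so σ = 45/2.576 = 17.470.
μ is the stated best guess, -52.000.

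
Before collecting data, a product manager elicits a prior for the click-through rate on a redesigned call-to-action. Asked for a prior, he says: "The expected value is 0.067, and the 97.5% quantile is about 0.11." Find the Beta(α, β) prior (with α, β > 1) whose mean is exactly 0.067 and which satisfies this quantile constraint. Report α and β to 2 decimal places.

With mean 0.067 fixed, write α = 0.067s, β = 0.933s where s = α+β.
Need P(θ < 0.11) = 0.975 under Beta(0.067s, 0.933s). Normal approximation: (q−m)/√(m(1−m)/s) ≈ z_{0.975} = 1.96, so s ≈ 0.067·0.933·(1.96)²/(0.11−0.067)² = 129.9.
At s = 129.9: P(θ<0.11) ≈ 0.962. Adjusting to match 0.975 gives s ≈ 162.87.
So α = 0.067·162.87 ≈ 10.91, β = 0.933·162.87 ≈ 151.95.

α ≈ 10.91, β ≈ 151.95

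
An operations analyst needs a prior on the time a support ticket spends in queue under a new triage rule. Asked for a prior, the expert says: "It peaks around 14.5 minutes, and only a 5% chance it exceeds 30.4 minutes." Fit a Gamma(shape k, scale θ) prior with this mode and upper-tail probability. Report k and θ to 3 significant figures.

Gamma(k,θ) with k>1 has mode (k−1)θ, so θ = 14.5/(k−1).
Need P(X < 30.4) = 0.95 with θ tied to k this way. Start at k = 2, θ = 14.5: P(X<30.4) ≈ 0.619.
Too low — raise k to concentrate. Iterating converges to k ≈ 6.04.
Then θ = 14.5/(6.04−1) ≈ 2.88.

k ≈ 6.04, θ ≈ 2.88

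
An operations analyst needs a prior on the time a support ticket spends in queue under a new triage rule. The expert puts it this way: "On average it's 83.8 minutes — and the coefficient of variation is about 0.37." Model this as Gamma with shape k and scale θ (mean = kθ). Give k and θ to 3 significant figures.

For Gamma(k, scale θ): mean = kθ, variance = kθ², so CV = 1/√k.
CV = 0.37, hence k = 1/CV² = 7.3.
Then θ = mean/k = 83.8/7.3 = 11.5.

k ≈ 7.3, θ ≈ 11.5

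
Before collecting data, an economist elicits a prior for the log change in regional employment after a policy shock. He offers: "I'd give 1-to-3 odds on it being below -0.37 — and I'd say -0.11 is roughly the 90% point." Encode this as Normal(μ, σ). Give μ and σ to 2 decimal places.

For Normal(μ,σ), the p-quantile is μ + z_p·σ. Here z_{0.25} = -0.6745, z_{0.9} = 1.282.
So -0.37 = μ − 0.6745σ and -0.11 = μ + 1.282σ.
Subtracting: σ = (-0.11 − -0.37)/(1.282 − (-0.6745)) = 0.13.
Then μ = -0.37 − (-0.6745)·0.13 = -0.28.

μ = -0.28, σ = 0.13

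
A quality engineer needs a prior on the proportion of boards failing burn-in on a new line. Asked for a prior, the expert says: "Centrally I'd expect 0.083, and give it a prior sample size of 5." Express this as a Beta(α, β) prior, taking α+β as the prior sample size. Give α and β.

Under the effective-sample-size interpretation, Beta(α, β) has prior mean α/(α+β) and prior sample size α+β.
So α+β = 5 and α/(α+β) = 0.083, giving α = 0.083·5 = 0.415 and β = 5 − 0.415 = 4.585.

α = 0.415, β = 4.585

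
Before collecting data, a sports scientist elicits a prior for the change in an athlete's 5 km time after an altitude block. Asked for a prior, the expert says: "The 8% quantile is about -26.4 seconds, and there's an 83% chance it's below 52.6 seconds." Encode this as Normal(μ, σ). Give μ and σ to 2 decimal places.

For Normal(μ,σ), the p-quantile is μ + z_p·σ. Here z_{0.08} = -1.405, z_{0.83} = 0.9542.
So -26.4 = μ − 1.405σ and 52.6 = μ + 0.9542σ.
Subtracting: σ = (52.6 − -26.4)/(0.9542 − (-1.405)) = 33.49.
Then μ = -26.4 − (-1.405)·33.49 = 20.65.

μ = 20.65, σ = 33.49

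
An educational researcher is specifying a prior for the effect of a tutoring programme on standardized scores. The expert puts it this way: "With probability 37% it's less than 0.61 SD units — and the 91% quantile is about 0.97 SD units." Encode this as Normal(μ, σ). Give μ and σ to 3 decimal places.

The p-quantile of Normal(μ,σ) is μ + z_p·σ, with z_{0.37} = -0.3319 and z_{0.91} = 1.341.
Eliminate σ: μ = (z₂·x₁ − z₁·x₂)/(z₂ − z₁) = (1.341·0.61 − (-0.3319)·0.97)/1.673 = 0.681.
Then σ = (x₂ − x₁)/(z₂ − z₁) = (0.97 − 0.61)/1.673 = 0.215.

μ = 0.681, σ = 0.215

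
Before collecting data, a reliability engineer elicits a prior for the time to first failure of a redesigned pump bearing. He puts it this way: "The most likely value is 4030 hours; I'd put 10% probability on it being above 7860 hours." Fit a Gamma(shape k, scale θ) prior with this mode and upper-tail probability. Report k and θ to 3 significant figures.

k ≈ 5.29, θ ≈ 939

Gamma(k,θ) with k>1 has mode (k−1)θ, so θ = 4030/(k−1).
Need P(X < 7860) = 0.9 with θ tied to k this way. Start at k = 2, θ = 4030: P(X<7860) ≈ 0.580.
Too low — raise k to concentrate. Iterating converges to k ≈ 5.29.
Then θ = 4030/(5.29−1) ≈ 939.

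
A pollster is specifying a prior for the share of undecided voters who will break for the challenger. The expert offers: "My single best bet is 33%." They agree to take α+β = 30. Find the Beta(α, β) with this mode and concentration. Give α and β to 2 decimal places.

For α,β > 1 the Beta mode is (α−1)/(α+β−2). With α+β = 30, the mode is (α−1)/28.
Set (α−1)/28 = 0.33 → α = 1 + 0.33·28 = 10.24.
β = 30 − α = 19.76.

α = 10.24, β = 19.76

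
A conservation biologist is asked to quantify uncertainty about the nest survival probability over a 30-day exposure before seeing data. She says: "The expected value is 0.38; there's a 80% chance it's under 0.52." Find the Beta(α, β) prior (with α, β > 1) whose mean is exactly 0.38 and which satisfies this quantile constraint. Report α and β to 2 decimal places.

With mean 0.38 fixed, write α = 0.38s, β = 0.62s where s = α+β.
Need P(θ < 0.52) = 0.8 under Beta(0.38s, 0.62s). Normal approximation: (q−m)/√(m(1−m)/s) ≈ z_{0.8} = 0.842, so s ≈ 0.38·0.62·(0.842)²/(0.52−0.38)² = 8.5.
At s = 8.5: P(θ<0.52) ≈ 0.803. Adjusting to match 0.8 gives s ≈ 8.27.
So α = 0.38·8.27 ≈ 3.14, β = 0.62·8.27 ≈ 5.13.

α ≈ 3.14, β ≈ 5.13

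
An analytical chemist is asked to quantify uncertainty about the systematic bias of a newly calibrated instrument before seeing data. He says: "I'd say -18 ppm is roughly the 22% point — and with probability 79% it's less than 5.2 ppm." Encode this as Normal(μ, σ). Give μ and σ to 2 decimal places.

The p-quantile of Normal(μ,σ) is μ + z_p·σ, with z_{0.22} = -0.7722 and z_{0.79} = 0.8064.
Eliminate σ: μ = (z₂·x₁ − z₁·x₂)/(z₂ − z₁) = (0.8064·-18 − (-0.7722)·5.2)/1.579 = -6.65.
Then σ = (x₂ − x₁)/(z₂ − z₁) = (5.2 − -18)/1.579 = 14.70.

μ = -6.65, σ = 14.70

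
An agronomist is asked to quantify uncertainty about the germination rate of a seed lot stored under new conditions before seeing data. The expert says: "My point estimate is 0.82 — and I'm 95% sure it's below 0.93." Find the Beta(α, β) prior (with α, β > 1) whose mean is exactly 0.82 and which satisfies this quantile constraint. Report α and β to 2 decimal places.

α ≈ 19.50, β ≈ 4.28

With mean 0.82 fixed, write α = 0.82s, β = 0.18s where s = α+β.
Need P(θ < 0.93) = 0.95 under Beta(0.82s, 0.18s). Normal approximation: (q−m)/√(m(1−m)/s) ≈ z_{0.95} = 1.64, so s ≈ 0.82·0.18·(1.64)²/(0.93−0.82)² = 33.0.
At s = 33.0: P(θ<0.93) ≈ 0.976. Adjusting to match 0.95 gives s ≈ 23.78.
So α = 0.82·23.78 ≈ 19.50, β = 0.18·23.78 ≈ 4.28.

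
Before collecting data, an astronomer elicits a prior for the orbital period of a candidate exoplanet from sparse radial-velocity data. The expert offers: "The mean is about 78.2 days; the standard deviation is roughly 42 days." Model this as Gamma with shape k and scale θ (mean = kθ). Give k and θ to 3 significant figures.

For Gamma(k, scale θ): mean = kθ, variance = kθ², so CV = 1/√k.
CV = SD/mean = 42/78.2 = 0.5371, hence k = 1/CV² = 3.47.
Then θ = mean/k = 78.2/3.47 = 22.6.

k ≈ 3.47, θ ≈ 22.6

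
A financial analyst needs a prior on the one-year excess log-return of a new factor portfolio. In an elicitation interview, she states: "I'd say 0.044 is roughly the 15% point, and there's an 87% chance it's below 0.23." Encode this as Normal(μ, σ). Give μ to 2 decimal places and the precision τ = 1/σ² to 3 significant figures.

The p-quantile of Normal(μ,σ) is μ + z_p·σ, with z_{0.15} = -1.036 and z_{0.87} = 1.126.
Eliminate σ: μ = (z₂·x₁ − z₁·x₂)/(z₂ − z₁) = (1.126·0.044 − (-1.036)·0.23)/2.163 = 0.13.
Then σ = (x₂ − x₁)/(z₂ − z₁) = (0.23 − 0.044)/2.163 = 0.09.
Precision τ = 1/σ² = 1/0.086² = 135.

μ = 0.13, τ = 135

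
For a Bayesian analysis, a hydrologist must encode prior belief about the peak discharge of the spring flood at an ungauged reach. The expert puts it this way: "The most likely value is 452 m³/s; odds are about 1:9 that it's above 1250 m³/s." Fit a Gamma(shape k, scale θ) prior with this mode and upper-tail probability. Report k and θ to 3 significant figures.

Gamma(k,θ) with k>1 has mode (k−1)θ, so θ = 452/(k−1).
Need P(X < 1250) = 0.9 with θ tied to k this way. Start at k = 2, θ = 452: P(X<1250) ≈ 0.763.
Too low — raise k to concentrate. Iterating converges to k ≈ 2.85.
Then θ = 452/(2.85−1) ≈ 245.

k ≈ 2.85, θ ≈ 245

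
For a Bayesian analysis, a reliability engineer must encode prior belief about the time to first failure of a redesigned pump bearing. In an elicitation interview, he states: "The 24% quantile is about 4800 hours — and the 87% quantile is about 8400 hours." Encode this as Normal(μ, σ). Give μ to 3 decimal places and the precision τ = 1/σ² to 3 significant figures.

For Normal(μ,σ), the p-quantile is μ + z_p·σ. Here z_{0.24} = -0.7063, z_{0.87} = 1.126.
So 4800 = μ − 0.7063σ and 8400 = μ + 1.126σ.
Subtracting: σ = (8400 − 4800)/(1.126 − (-0.7063)) = 1964.322.
Then μ = 4800 − (-0.7063)·1964.322 = 6187.405.
Precision τ = 1/σ² = 1/1964² = 2.59e-07.

μ = 6187.405, τ = 2.59e-07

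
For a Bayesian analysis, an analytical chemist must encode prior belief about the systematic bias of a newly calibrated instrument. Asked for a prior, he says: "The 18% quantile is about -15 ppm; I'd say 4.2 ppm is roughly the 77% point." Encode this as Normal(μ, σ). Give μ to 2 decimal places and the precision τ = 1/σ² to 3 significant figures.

The p-quantile of Normal(μ,σ) is μ + z_p·σ, with z_{0.18} = -0.9154 and z_{0.77} = 0.7388.
Eliminate σ: μ = (z₂·x₁ − z₁·x₂)/(z₂ − z₁) = (0.7388·-15 − (-0.9154)·4.2)/1.654 = -4.38.
Then σ = (x₂ − x₁)/(z₂ − z₁) = (4.2 − -15)/1.654 = 11.61.
Precision τ = 1/σ² = 1/11.61² = 0.00742.

μ = -4.38, τ = 0.00742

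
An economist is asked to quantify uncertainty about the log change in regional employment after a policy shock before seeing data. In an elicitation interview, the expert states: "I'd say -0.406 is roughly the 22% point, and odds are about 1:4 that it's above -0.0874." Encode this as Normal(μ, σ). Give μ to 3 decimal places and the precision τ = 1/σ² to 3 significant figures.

The p-quantile of Normal(μ,σ) is μ + z_p·σ, with z_{0.22} = -0.7722 and z_{0.8} = 0.8416.
Eliminate σ: μ = (z₂·x₁ − z₁·x₂)/(z₂ − z₁) = (0.8416·-0.406 − (-0.7722)·-0.0874)/1.614 = -0.254.
Then σ = (x₂ − x₁)/(z₂ − z₁) = (-0.0874 − -0.406)/1.614 = 0.197.
Precision τ = 1/σ² = 1/0.1974² = 25.7.

μ = -0.254, τ = 25.7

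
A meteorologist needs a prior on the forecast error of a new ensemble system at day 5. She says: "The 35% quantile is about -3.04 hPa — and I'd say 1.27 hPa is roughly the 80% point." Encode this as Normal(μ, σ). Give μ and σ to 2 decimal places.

μ = -1.69, σ = 3.51

The p-quantile of Normal(μ,σ) is μ + z_p·σ, with z_{0.35} = -0.3853 and z_{0.8} = 0.8416.
Eliminate σ: μ = (z₂·x₁ − z₁·x₂)/(z₂ − z₁) = (0.8416·-3.04 − (-0.3853)·1.27)/1.227 = -1.69.
Then σ = (x₂ − x₁)/(z₂ − z₁) = (1.27 − -3.04)/1.227 = 3.51.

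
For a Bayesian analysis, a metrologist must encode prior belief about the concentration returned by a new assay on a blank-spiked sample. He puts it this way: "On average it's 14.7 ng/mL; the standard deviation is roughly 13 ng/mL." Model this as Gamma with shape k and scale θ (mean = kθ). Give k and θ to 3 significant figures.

For Gamma(k, scale θ): mean = kθ, variance = kθ², so CV = 1/√k.
CV = SD/mean = 13/14.7 = 0.8844, hence k = 1/CV² = 1.28.
Then θ = mean/k = 14.7/1.28 = 11.5.

k ≈ 1.28, θ ≈ 11.5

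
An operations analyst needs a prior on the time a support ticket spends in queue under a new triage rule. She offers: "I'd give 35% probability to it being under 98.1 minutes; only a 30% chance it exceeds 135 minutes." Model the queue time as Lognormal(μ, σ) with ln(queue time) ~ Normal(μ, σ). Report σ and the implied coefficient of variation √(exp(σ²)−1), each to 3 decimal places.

σ ≈ 0.351, CV ≈ 0.362

If T ~ Lognormal(μ,σ) then ln T ~ Normal(μ,σ), so the p-quantile of ln T is μ + z_p·σ.
ln(98.1) = 4.586 and ln(135) = 4.905; z_{0.35} = -0.3853, z_{0.7} = 0.5244.
σ = (4.905 − 4.586)/(0.5244 − (-0.3853)) = 0.351.
μ = 4.586 − (-0.3853)·0.351 = 4.721.
CV = √(exp(σ²)−1) = √(exp(0.1232)−1) = 0.362.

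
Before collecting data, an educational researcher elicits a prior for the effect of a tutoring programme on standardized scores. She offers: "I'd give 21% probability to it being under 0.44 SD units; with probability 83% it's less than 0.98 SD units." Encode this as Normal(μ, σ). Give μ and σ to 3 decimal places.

For Normal(μ,σ), the p-quantile is μ + z_p·σ. Here z_{0.21} = -0.8064, z_{0.83} = 0.9542.
So 0.44 = μ − 0.8064σ and 0.98 = μ + 0.9542σ.
Subtracting: σ = (0.98 − 0.44)/(0.9542 − (-0.8064)) = 0.307.
Then μ = 0.44 − (-0.8064)·0.307 = 0.687.

μ = 0.687, σ = 0.307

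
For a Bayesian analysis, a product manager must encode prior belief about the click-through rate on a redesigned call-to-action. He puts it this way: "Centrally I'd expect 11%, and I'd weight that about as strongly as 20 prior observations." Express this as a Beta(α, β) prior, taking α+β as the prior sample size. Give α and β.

α = 2.2, β = 17.8

Under the effective-sample-size interpretation, Beta(α, β) has prior mean α/(α+β) and prior sample size α+β.
So α+β = 20 and α/(α+β) = 0.11, giving α = 0.11·20 = 2.2 and β = 20 − 2.2 = 17.8.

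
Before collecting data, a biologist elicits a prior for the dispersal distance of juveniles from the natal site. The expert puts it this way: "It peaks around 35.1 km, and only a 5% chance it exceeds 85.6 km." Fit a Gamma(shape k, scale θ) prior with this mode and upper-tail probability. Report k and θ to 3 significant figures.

k ≈ 4.43, θ ≈ 10.2

Gamma(k,θ) with k>1 has mode (k−1)θ, so θ = 35.1/(k−1).
Need P(X < 85.6) = 0.95 with θ tied to k this way. Start at k = 2, θ = 35.1: P(X<85.6) ≈ 0.700.
Too low — raise k to concentrate. Iterating converges to k ≈ 4.43.
Then θ = 35.1/(4.43−1) ≈ 10.2.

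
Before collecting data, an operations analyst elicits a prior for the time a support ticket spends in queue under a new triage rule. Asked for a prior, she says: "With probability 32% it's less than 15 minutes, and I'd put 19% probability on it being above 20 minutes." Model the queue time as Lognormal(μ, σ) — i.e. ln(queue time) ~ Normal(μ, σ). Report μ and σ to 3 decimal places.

If T ~ Lognormal(μ,σ) then ln T ~ Normal(μ,σ), so the p-quantile of ln T is μ + z_p·σ.
ln(15) = 2.708 and ln(20) = 2.996; z_{0.32} = -0.4677, z_{0.81} = 0.8779.
σ = (2.996 − 2.708)/(0.8779 − (-0.4677)) = 0.214.
μ = 2.708 − (-0.4677)·0.214 = 2.808.

μ ≈ 2.808, σ ≈ 0.214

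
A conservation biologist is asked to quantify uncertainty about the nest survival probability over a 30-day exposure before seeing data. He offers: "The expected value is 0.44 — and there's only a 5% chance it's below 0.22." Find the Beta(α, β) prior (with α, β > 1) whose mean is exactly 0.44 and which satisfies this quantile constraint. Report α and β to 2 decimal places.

α ≈ 5.34, β ≈ 6.79

With mean 0.44 fixed, write α = 0.44s, β = 0.56s where s = α+β.
Need P(θ < 0.22) = 0.05 under Beta(0.44s, 0.56s). Normal approximation: (q−m)/√(m(1−m)/s) ≈ z_{0.05} = -1.64, so s ≈ 0.44·0.56·(-1.64)²/(0.22−0.44)² = 13.8.
At s = 13.8: P(θ<0.22) ≈ 0.039. Adjusting to match 0.05 gives s ≈ 12.13.
So α = 0.44·12.13 ≈ 5.34, β = 0.56·12.13 ≈ 6.79.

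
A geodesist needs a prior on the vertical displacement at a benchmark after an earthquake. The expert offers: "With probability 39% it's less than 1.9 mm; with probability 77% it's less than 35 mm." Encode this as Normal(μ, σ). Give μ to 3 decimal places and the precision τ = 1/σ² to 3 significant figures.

The p-quantile of Normal(μ,σ) is μ + z_p·σ, with z_{0.39} = -0.2793 and z_{0.77} = 0.7388.
Eliminate σ: μ = (z₂·x₁ − z₁·x₂)/(z₂ − z₁) = (0.7388·1.9 − (-0.2793)·35)/1.018 = 10.981.
Then σ = (x₂ − x₁)/(z₂ − z₁) = (35 − 1.9)/1.018 = 32.509.
Precision τ = 1/σ² = 1/32.51² = 0.000946.

μ = 10.981, τ = 0.000946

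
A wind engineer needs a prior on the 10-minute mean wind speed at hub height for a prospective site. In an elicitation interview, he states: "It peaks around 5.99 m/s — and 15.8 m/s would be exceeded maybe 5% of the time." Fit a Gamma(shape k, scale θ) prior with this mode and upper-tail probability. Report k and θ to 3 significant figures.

Gamma(k,θ) with k>1 has mode (k−1)θ, so θ = 5.99/(k−1).
Need P(X < 15.8) = 0.95 with θ tied to k this way. Start at k = 2, θ = 5.99: P(X<15.8) ≈ 0.740.
Too low — raise k to concentrate. Iterating converges to k ≈ 3.87.
Then θ = 5.99/(3.87−1) ≈ 2.09.

k ≈ 3.87, θ ≈ 2.09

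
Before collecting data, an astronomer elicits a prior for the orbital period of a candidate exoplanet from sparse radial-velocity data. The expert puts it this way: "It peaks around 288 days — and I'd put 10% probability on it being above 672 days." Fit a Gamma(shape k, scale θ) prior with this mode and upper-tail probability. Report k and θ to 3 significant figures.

k ≈ 3.68, θ ≈ 108

Gamma(k,θ) with k>1 has mode (k−1)θ, so θ = 288/(k−1).
Need P(X < 672) = 0.9 with θ tied to k this way. Start at k = 2, θ = 288: P(X<672) ≈ 0.677.
Too low — raise k to concentrate. Iterating converges to k ≈ 3.68.
Then θ = 288/(3.68−1) ≈ 108.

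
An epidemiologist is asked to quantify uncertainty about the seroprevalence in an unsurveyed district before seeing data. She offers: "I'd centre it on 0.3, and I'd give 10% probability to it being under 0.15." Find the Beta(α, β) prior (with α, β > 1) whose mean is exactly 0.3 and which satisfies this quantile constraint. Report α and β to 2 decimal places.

With mean 0.3 fixed, write α = 0.3s, β = 0.7s where s = α+β.
Need P(θ < 0.15) = 0.1 under Beta(0.3s, 0.7s). Normal approximation: (q−m)/√(m(1−m)/s) ≈ z_{0.1} = -1.28, so s ≈ 0.3·0.7·(-1.28)²/(0.15−0.3)² = 15.3.
At s = 15.3: P(θ<0.15) ≈ 0.083. Adjusting to match 0.1 gives s ≈ 13.38.
So α = 0.3·13.38 ≈ 4.01, β = 0.7·13.38 ≈ 9.37.

α ≈ 4.01, β ≈ 9.37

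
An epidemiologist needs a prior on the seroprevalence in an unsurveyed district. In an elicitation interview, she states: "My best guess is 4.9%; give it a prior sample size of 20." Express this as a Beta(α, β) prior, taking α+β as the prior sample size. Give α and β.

Under the effective-sample-size interpretation, Beta(α, β) has prior mean α/(α+β) and prior sample size α+β.
So α+β = 20 and α/(α+β) = 0.049, giving α = 0.049·20 = 0.98 and β = 20 − 0.98 = 19.02.

α = 0.98, β = 19.02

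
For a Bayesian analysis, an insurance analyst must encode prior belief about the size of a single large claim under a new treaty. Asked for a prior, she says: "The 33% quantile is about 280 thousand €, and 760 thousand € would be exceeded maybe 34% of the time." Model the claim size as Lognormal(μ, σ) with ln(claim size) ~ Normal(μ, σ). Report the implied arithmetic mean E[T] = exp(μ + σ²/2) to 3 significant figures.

E[T] ≈ 931 thousand €

If T ~ Lognormal(μ,σ) then ln T ~ Normal(μ,σ), so the p-quantile of ln T is μ + z_p·σ.
ln(280) = 5.635 and ln(760) = 6.633; z_{0.33} = -0.4399, z_{0.66} = 0.4125.
σ = (6.633 − 5.635)/(0.4125 − (-0.4399)) = 1.171.
μ = 5.635 − (-0.4399)·1.171 = 6.150.
E[T] = exp(μ + σ²/2) = exp(6.150 + 0.6862) = 931 thousand €.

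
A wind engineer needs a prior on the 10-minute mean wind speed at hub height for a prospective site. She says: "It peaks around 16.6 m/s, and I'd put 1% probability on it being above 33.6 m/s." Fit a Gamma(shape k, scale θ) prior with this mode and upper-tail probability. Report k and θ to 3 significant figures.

Gamma(k,θ) with k>1 has mode (k−1)θ, so θ = 16.6/(k−1).
Need P(X < 33.6) = 0.99 with θ tied to k this way. Start at k = 2, θ = 16.6: P(X<33.6) ≈ 0.600.
Too low — raise k to concentrate. Iterating converges to k ≈ 10.9.
Then θ = 16.6/(10.9−1) ≈ 1.68.

k ≈ 10.9, θ ≈ 1.68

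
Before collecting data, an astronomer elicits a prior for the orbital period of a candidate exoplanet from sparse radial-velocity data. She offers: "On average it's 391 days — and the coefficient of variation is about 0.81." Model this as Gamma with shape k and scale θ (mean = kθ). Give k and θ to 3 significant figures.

k ≈ 1.52, θ ≈ 257

For Gamma(k, scale θ): mean = kθ, variance = kθ², so CV = 1/√k.
CV = 0.81, hence k = 1/CV² = 1.52.
Then θ = mean/k = 391/1.52 = 257.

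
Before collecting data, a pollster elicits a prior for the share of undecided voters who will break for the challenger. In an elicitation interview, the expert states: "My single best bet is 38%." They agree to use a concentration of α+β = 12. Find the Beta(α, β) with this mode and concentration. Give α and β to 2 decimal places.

For α,β > 1 the Beta mode is (α−1)/(α+β−2). With α+β = 12, the mode is (α−1)/10.
Set (α−1)/10 = 0.38 → α = 1 + 0.38·10 = 4.80.
β = 12 − α = 7.20.

α = 4.80, β = 7.20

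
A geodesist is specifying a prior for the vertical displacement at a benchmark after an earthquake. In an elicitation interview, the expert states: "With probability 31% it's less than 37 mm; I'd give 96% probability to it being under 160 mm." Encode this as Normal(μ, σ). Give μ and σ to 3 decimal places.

μ = 64.148, σ = 54.751

For Normal(μ,σ), the p-quantile is μ + z_p·σ. Here z_{0.31} = -0.4959, z_{0.96} = 1.751.
So 37 = μ − 0.4959σ and 160 = μ + 1.751σ.
Subtracting: σ = (160 − 37)/(1.751 − (-0.4959)) = 54.751.
Then μ = 37 − (-0.4959)·54.751 = 64.148.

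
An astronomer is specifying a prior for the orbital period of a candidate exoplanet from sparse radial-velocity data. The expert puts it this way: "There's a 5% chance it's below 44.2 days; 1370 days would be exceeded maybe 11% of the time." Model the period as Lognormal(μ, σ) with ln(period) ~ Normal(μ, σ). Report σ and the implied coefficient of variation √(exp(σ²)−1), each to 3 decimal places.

σ ≈ 1.196, CV ≈ 1.783

If T ~ Lognormal(μ,σ) then ln T ~ Normal(μ,σ), so the p-quantile of ln T is μ + z_p·σ.
ln(44.2) = 3.789 and ln(1370) = 7.223; z_{0.05} = -1.645, z_{0.89} = 1.227.
σ = (7.223 − 3.789)/(1.227 − (-1.645)) = 1.196.
μ = 3.789 − (-1.645)·1.196 = 5.756.
CV = √(exp(σ²)−1) = √(exp(1.4301)−1) = 1.783.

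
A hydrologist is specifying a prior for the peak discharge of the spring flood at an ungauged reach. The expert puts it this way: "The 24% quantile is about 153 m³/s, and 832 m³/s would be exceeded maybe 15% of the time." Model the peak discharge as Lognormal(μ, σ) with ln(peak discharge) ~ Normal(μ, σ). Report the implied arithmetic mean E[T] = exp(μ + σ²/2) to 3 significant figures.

E[T] ≈ 487 m³/s

If T ~ Lognormal(μ,σ) then ln T ~ Normal(μ,σ), so the p-quantile of ln T is μ + z_p·σ.
ln(153) = 5.03 and ln(832) = 6.724; z_{0.24} = -0.7063, z_{0.85} = 1.036.
σ = (6.724 − 5.03)/(1.036 − (-0.7063)) = 0.972.
μ = 5.03 − (-0.7063)·0.972 = 5.717.
E[T] = exp(μ + σ²/2) = exp(5.717 + 0.4721) = 487 m³/s.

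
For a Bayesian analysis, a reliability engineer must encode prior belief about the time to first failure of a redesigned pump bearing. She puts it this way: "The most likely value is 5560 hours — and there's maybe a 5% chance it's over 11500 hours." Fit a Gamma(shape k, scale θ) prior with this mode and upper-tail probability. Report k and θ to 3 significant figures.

k ≈ 6.24, θ ≈ 1060

Gamma(k,θ) with k>1 has mode (k−1)θ, so θ = 5560/(k−1).
Need P(X < 11500) = 0.95 with θ tied to k this way. Start at k = 2, θ = 5560: P(X<11500) ≈ 0.612.
Too low — raise k to concentrate. Iterating converges to k ≈ 6.24.
Then θ = 5560/(6.24−1) ≈ 1060.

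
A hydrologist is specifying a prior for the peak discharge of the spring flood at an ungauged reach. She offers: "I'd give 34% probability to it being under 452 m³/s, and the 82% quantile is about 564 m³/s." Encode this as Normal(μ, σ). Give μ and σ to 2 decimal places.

The p-quantile of Normal(μ,σ) is μ + z_p·σ, with z_{0.34} = -0.4125 and z_{0.82} = 0.9154.
Eliminate σ: μ = (z₂·x₁ − z₁·x₂)/(z₂ − z₁) = (0.9154·452 − (-0.4125)·564)/1.328 = 486.79.
Then σ = (x₂ − x₁)/(z₂ − z₁) = (564 − 452)/1.328 = 84.35.

μ = 486.79, σ = 84.35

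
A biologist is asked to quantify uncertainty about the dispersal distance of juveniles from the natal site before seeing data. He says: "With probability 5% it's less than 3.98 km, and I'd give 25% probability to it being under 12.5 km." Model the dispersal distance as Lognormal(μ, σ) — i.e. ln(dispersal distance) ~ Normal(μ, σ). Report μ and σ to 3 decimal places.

μ ≈ 3.321, σ ≈ 1.179

If T ~ Lognormal(μ,σ) then ln T ~ Normal(μ,σ), so the p-quantile of ln T is μ + z_p·σ.
ln(3.98) = 1.381 and ln(12.5) = 2.526; z_{0.05} = -1.645, z_{0.25} = -0.6745.
σ = (2.526 − 1.381)/(-0.6745 − (-1.645)) = 1.179.
μ = 1.381 − (-1.645)·1.179 = 3.321.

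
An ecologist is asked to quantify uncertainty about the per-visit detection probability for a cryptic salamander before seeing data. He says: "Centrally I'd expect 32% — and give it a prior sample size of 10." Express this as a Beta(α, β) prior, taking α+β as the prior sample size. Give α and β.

Under the effective-sample-size interpretation, Beta(α, β) has prior mean α/(α+β) and prior sample size α+β.
So α+β = 10 and α/(α+β) = 0.32, giving α = 0.32·10 = 3.2 and β = 10 − 3.2 = 6.8.

α = 3.2, β = 6.8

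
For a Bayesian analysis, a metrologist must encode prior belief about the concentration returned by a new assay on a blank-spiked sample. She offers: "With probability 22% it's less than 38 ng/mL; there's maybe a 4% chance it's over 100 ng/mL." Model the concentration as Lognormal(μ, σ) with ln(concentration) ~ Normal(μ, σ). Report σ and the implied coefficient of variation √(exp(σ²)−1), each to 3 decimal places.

σ ≈ 0.384, CV ≈ 0.398

If T ~ Lognormal(μ,σ) then ln T ~ Normal(μ,σ), so the p-quantile of ln T is μ + z_p·σ.
ln(38) = 3.638 and ln(100) = 4.605; z_{0.22} = -0.7722, z_{0.96} = 1.751.
σ = (4.605 − 3.638)/(1.751 − (-0.7722)) = 0.384.
μ = 3.638 − (-0.7722)·0.384 = 3.934.
CV = √(exp(σ²)−1) = √(exp(0.1471)−1) = 0.398.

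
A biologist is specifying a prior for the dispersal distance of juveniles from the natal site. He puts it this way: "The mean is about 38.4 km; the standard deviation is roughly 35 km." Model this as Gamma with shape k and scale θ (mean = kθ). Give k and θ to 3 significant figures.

k ≈ 1.2, θ ≈ 31.9

For Gamma(k, scale θ): mean = kθ, variance = kθ², so CV = 1/√k.
CV = SD/mean = 35/38.4 = 0.9115, hence k = 1/CV² = 1.2.
Then θ = mean/k = 38.4/1.2 = 31.9.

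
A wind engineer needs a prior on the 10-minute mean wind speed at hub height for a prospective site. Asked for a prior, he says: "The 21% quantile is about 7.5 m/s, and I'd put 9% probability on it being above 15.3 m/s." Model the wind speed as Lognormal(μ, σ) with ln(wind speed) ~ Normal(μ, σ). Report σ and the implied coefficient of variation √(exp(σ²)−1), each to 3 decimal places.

If T ~ Lognormal(μ,σ) then ln T ~ Normal(μ,σ), so the p-quantile of ln T is μ + z_p·σ.
ln(7.5) = 2.015 and ln(15.3) = 2.728; z_{0.21} = -0.8064, z_{0.91} = 1.341.
σ = (2.728 − 2.015)/(1.341 − (-0.8064)) = 0.332.
μ = 2.015 − (-0.8064)·0.332 = 2.283.
CV = √(exp(σ²)−1) = √(exp(0.1103)−1) = 0.341.

σ ≈ 0.332, CV ≈ 0.341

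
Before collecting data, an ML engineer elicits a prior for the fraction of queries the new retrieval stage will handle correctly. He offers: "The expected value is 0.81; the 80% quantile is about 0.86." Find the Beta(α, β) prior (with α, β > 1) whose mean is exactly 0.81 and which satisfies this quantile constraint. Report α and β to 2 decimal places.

α ≈ 36.59, β ≈ 8.58

With mean 0.81 fixed, write α = 0.81s, β = 0.19s where s = α+β.
Need P(θ < 0.86) = 0.8 under Beta(0.81s, 0.19s). Normal approximation: (q−m)/√(m(1−m)/s) ≈ z_{0.8} = 0.842, so s ≈ 0.81·0.19·(0.842)²/(0.86−0.81)² = 43.6.
At s = 43.6: P(θ<0.86) ≈ 0.795. Adjusting to match 0.8 gives s ≈ 45.18.
So α = 0.81·45.18 ≈ 36.59, β = 0.19·45.18 ≈ 8.58.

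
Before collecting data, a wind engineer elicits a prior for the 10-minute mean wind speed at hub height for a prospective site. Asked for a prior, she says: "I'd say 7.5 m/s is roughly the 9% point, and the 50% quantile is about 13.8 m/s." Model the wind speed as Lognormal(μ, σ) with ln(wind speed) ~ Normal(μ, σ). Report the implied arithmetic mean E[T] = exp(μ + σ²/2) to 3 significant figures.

If T ~ Lognormal(μ,σ) then ln T ~ Normal(μ,σ), so the p-quantile of ln T is μ + z_p·σ.
ln(7.5) = 2.015 and ln(13.8) = 2.625; z_{0.09} = -1.341, z_{0.5} = 0.
σ = (2.625 − 2.015)/(0 − (-1.341)) = 0.455.
μ = 2.015 − (-1.341)·0.455 = 2.625.
E[T] = exp(μ + σ²/2) = exp(2.625 + 0.1034) = 15.3 m/s.

E[T] ≈ 15.3 m/s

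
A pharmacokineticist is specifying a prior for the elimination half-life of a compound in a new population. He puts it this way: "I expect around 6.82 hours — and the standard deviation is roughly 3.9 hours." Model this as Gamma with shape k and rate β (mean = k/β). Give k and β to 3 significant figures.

k ≈ 3.06, β ≈ 0.448

For Gamma(k, rate β): mean = k/β, variance = k/β², so CV = 1/√k.
CV = SD/mean = 3.9/6.82 = 0.5718, hence k = 1/CV² = 3.06.
Then β = k/mean = 3.06/6.82 = 0.448.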